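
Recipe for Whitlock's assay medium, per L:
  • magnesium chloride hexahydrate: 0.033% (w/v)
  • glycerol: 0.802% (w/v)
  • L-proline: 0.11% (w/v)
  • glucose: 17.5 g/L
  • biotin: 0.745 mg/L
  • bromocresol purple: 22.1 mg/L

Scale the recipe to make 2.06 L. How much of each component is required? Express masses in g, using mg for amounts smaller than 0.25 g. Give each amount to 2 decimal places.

Scale factor relative to 1 L: 2.06.
magnesium chloride hexahydrate: 0.033 g per 100 mL × 2060 mL ÷ 100 = 0.68 g
glycerol: 0.802 g per 100 mL × 2060 mL ÷ 100 = 16.52 g
L-proline: 0.11 g per 100 mL × 2060 mL ÷ 100 = 2.27 g
glucose: 17.5 g/L × 2.06 L = 36.05 g
biotin: 0.745 mg/L × 2.06 L = 1.53 mg
bromocresol purple: 22.1 mg/L × 2.06 L = 45.53 mg

magnesium chloride hexahydrate 0.68 g; glycerol 16.52 g; L-proline 2.27 g; glucose 36.05 g; biotin 1.53 mg; bromocresol purple 45.53 mg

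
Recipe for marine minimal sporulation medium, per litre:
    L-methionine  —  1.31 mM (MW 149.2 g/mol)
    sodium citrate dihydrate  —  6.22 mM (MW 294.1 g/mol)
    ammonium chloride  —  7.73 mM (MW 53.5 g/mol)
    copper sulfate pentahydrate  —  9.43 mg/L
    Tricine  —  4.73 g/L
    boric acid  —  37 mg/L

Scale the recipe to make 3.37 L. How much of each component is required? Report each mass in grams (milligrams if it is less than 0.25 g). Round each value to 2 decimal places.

L-methionine 0.66 g; sodium citrate dihydrate 6.16 g; ammonium chloride 1.39 g; copper sulfate pentahydrate 31.78 mg; Tricine 15.94 g; boric acid 124.69 mg

Scale factor relative to 1 L: 3.37.
L-methionine: 1.31 mmol/L × 149.2 g/mol × 3.37 L ÷ 1000 = 0.66 g
sodium citrate dihydrate: 6.22 mmol/L × 294.1 g/mol × 3.37 L ÷ 1000 = 6.16 g
ammonium chloride: 7.73 mmol/L × 53.5 g/mol × 3.37 L ÷ 1000 = 1.39 g
copper sulfate pentahydrate: 9.43 mg/L × 3.37 L = 31.78 mg
Tricine: 4.73 g/L × 3.37 L = 15.94 g
boric acid: 37 mg/L × 3.37 L = 124.69 mg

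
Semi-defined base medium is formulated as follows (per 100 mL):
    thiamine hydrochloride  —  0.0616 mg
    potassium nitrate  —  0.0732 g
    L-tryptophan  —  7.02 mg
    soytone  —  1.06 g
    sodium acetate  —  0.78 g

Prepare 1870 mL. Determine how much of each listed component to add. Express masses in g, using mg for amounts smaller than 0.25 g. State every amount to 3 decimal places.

Ratio of target to recipe volume: 1870 / 100 = 18.7.
thiamine hydrochloride: 0.0616 mg × (1870 mL / 100 mL) = 1.152 mg
potassium nitrate: 0.0732 g × (1870 mL / 100 mL) = 1.369 g
L-tryptophan: 7.02 mg × (1870 mL / 100 mL) = 131.274 mg
soytone: 1.06 g × (1870 mL / 100 mL) = 19.822 g
sodium acetate: 0.78 g × (1870 mL / 100 mL) = 14.586 g

thiamine hydrochloride 1.152 mg; potassium nitrate 1.369 g; L-tryptophan 131.274 mg; soytone 19.822 g; sodium acetate 14.586 g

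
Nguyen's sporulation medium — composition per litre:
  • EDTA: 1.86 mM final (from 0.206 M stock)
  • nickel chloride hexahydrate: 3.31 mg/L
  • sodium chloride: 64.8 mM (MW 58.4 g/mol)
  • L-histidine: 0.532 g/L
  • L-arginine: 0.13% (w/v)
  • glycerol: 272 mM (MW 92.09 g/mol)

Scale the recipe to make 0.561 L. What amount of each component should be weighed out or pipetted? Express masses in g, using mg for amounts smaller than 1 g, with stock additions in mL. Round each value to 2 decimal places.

EDTA 5.07 mL; nickel chloride hexahydrate 1.86 mg; sodium chloride 2.12 g; L-histidine 298.45 mg; L-arginine 729.30 mg; glycerol 14.05 g

Working volume: 0.561 L.
EDTA: dilute stock: 1.86 mM × 561 mL ÷ 206 mM = 5.07 mL
nickel chloride hexahydrate: 3.31 mg/L × 0.561 L = 1.86 mg
sodium chloride: 64.8 mmol/L × 58.4 g/mol × 0.561 L ÷ 1000 = 2.12 g
L-histidine: 0.532 g/L × 0.561 L = 0.298452 g = 298.45 mg
L-arginine: 0.13% w/v = 1.3 g/L → 1.3 × 0.561 L = 0.7293 g = 729.30 mg
glycerol: 272 mmol/L × 92.09 g/mol × 0.561 L ÷ 1000 = 14.05 g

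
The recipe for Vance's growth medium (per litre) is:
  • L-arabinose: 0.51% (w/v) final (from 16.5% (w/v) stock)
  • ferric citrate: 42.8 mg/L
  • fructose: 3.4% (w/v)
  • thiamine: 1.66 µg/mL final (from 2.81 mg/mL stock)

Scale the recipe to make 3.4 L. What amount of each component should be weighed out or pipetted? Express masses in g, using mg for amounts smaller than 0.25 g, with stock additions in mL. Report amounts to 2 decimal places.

L-arabinose 105.09 mL; ferric citrate 145.52 mg; fructose 115.60 g; thiamine 2.01 mL

Working volume: 3.4 L.
L-arabinose: dilute stock: 0.51% ÷ 16.5% × 3400 mL = 105.09 mL
ferric citrate: 42.8 mg/L × 3.4 L = 145.52 mg
fructose: 3.4 g per 100 mL × 3400 mL ÷ 100 = 115.60 g
thiamine: dilute stock: 1.66 µg/mL × 3400 mL ÷ 2810 µg/mL = 2.01 mL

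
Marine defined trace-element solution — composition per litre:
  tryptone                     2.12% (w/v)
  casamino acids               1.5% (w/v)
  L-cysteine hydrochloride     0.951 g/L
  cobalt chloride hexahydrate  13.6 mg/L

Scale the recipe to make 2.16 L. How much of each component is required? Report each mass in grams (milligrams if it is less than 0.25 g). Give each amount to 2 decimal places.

Working volume: 2.16 L.
tryptone: 2.12% w/v = 21.2 g/L → 21.2 × 2.16 L = 45.79 g
casamino acids: 1.5 g per 100 mL × 2160 mL ÷ 100 = 32.40 g
L-cysteine hydrochloride: 0.951 g/L × 2.16 L = 2.05 g
cobalt chloride hexahydrate: 13.6 mg/L × 2.16 L = 29.38 mg

tryptone 45.79 g; casamino acids 32.40 g; L-cysteine hydrochloride 2.05 g; cobalt chloride hexahydrate 29.38 mg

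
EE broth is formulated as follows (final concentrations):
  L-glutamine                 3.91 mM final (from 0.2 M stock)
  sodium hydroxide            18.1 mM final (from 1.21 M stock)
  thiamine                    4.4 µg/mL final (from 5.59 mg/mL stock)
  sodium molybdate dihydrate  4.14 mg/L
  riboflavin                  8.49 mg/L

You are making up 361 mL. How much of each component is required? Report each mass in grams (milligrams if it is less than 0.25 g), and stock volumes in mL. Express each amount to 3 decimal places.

L-glutamine 7.058 mL; sodium hydroxide 5.400 mL; thiamine 0.284 mL; sodium molybdate dihydrate 1.495 mg; riboflavin 3.065 mg

Working volume: 361 mL = 0.361 L.
L-glutamine: C1V1 = C2V2 → 3.91 mM × 361 mL ÷ 200 mM = 7.058 mL
sodium hydroxide: C1V1 = C2V2 → 18.1 mM × 361 mL ÷ 1210 mM = 5.400 mL
thiamine: C1V1 = C2V2 → 4.4 µg/mL × 361 mL ÷ 5590 µg/mL = 0.284 mL
sodium molybdate dihydrate: 4.14 mg/L × 0.361 L = 1.495 mg
riboflavin: 8.49 mg/L × 0.361 L = 3.065 mg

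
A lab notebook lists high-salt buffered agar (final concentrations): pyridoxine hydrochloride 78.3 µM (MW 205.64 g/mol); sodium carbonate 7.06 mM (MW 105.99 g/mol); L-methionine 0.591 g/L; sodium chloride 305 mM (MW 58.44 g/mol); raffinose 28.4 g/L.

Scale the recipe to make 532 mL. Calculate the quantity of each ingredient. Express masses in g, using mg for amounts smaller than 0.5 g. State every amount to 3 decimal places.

Working volume: 532 mL = 0.532 L.
pyridoxine hydrochloride: 78.3 µmol/L × 205.64 g/mol × 0.532 L ÷ 1000 = 8.566 mg
sodium carbonate: 7.06 mmol/L × 105.99 mg/mmol × 0.532 L = 398.090 mg
L-methionine: 0.591 g/L × 0.532 L = 0.314412 g = 314.412 mg
sodium chloride: 305 mmol/L × 58.44 g/mol × 0.532 L ÷ 1000 = 9.482 g
raffinose: 28.4 g/L × 0.532 L = 15.109 g

pyridoxine hydrochloride 8.566 mg; sodium carbonate 398.090 mg; L-methionine 314.412 mg; sodium chloride 9.482 g; raffinose 15.109 g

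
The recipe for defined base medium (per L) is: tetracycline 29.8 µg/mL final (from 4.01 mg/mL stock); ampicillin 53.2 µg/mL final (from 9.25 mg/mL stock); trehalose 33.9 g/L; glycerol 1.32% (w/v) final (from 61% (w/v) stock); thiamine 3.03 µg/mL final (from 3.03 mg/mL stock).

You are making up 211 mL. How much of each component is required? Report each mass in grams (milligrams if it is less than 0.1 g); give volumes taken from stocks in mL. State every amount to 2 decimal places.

tetracycline 1.57 mL; ampicillin 1.21 mL; trehalose 7.15 g; glycerol 4.57 mL; thiamine 0.21 mL

Working volume: 211 mL = 0.211 L.
tetracycline: dilute stock: 29.8 µg/mL × 211 mL ÷ 4010 µg/mL = 1.57 mL
ampicillin: C1V1 = C2V2 → 53.2 µg/mL × 211 mL ÷ 9250 µg/mL = 1.21 mL
trehalose: 33.9 g/L × 0.211 L = 7.15 g
glycerol: V = C2·V2/C1 = 1.32% ÷ 61% × 211 mL = 4.57 mL
thiamine: V = C2·V2/C1 = 3.03 µg/mL × 211 mL ÷ 3030 µg/mL = 0.21 mL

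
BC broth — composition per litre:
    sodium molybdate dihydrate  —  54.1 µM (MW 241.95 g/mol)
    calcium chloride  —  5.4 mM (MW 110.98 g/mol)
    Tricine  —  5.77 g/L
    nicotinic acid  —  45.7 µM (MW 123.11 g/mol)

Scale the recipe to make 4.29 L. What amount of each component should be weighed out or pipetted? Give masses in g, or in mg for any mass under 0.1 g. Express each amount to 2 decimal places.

sodium molybdate dihydrate 56.15 mg; calcium chloride 2.57 g; Tricine 24.75 g; nicotinic acid 24.14 mg

Working volume: 4.29 L.
sodium molybdate dihydrate: 54.1 µmol/L × 241.95 g/mol × 4.29 L ÷ 1000 = 56.15 mg
calcium chloride: 5.4 mmol/L × 110.98 g/mol × 4.29 L ÷ 1000 = 2.57 g
Tricine: 5.77 g/L × 4.29 L = 24.75 g
nicotinic acid: 45.7 µmol/L × 123.11 g/mol × 4.29 L ÷ 1000 = 24.14 mg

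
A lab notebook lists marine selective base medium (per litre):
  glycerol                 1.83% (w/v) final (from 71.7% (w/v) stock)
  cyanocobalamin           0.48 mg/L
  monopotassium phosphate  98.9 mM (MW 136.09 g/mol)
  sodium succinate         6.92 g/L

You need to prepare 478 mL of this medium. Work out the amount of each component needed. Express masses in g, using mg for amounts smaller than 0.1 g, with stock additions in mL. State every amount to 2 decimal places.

glycerol 12.20 mL; cyanocobalamin 0.23 mg; monopotassium phosphate 6.43 g; sodium succinate 3.31 g

Scale factor relative to 1 L: 0.478.
glycerol: C1V1 = C2V2 → 1.83% ÷ 71.7% × 478 mL = 12.20 mL
cyanocobalamin: 0.48 mg/L × 0.478 L = 0.23 mg
monopotassium phosphate: 98.9 mmol/L × 136.09 g/mol × 0.478 L ÷ 1000 = 6.43 g
sodium succinate: 6.92 g/L × 0.478 L = 3.31 g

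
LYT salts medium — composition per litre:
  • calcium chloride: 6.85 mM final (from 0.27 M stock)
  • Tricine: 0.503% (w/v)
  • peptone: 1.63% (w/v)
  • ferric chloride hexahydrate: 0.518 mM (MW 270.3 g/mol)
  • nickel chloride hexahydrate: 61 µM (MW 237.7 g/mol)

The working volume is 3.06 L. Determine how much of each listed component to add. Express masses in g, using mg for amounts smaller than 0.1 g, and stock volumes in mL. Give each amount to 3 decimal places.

Working volume: 3.06 L.
calcium chloride: V = C2·V2/C1 = 6.85 mM × 3060 mL ÷ 270 mM = 77.633 mL
Tricine: 0.503 g per 100 mL × 3060 mL ÷ 100 = 15.392 g
peptone: 1.63% w/v = 16.3 g/L → 16.3 × 3.06 L = 49.878 g
ferric chloride hexahydrate: 0.518 mmol/L × 270.3 g/mol × 3.06 L ÷ 1000 = 0.428 g
nickel chloride hexahydrate: 61 µmol/L × 237.7 g/mol × 3.06 L ÷ 1000 = 44.369 mg

calcium chloride 77.633 mL; Tricine 15.392 g; peptone 49.878 g; ferric chloride hexahydrate 0.428 g; nickel chloride hexahydrate 44.369 mg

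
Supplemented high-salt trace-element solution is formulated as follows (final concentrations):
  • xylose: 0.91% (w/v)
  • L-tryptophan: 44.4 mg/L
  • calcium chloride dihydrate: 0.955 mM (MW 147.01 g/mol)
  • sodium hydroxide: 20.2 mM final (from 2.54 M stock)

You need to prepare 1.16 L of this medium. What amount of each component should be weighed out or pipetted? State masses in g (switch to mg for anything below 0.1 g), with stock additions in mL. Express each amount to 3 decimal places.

Scale factor relative to 1 L: 1.16.
xylose: 0.91% w/v = 9.1 g/L → 9.1 × 1.16 L = 10.556 g
L-tryptophan: 44.4 mg/L × 1.16 L = 51.504 mg
calcium chloride dihydrate: 0.955 mmol/L × 147.01 g/mol × 1.16 L ÷ 1000 = 0.163 g
sodium hydroxide: V = C2·V2/C1 = 20.2 mM × 1160 mL ÷ 2540 mM = 9.225 mL

xylose 10.556 g; L-tryptophan 51.504 mg; calcium chloride dihydrate 0.163 g; sodium hydroxide 9.225 mL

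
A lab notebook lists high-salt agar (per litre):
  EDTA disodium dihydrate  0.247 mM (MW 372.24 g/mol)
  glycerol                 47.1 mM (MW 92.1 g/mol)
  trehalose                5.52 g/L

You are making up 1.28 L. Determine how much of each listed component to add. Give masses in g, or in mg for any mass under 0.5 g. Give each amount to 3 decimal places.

EDTA disodium dihydrate 117.687 mg; glycerol 5.553 g; trehalose 7.066 g

Working volume: 1.28 L.
EDTA disodium dihydrate: 0.247 mmol/L × 372.24 mg/mmol × 1.28 L = 117.687 mg
glycerol: 47.1 mmol/L × 92.1 g/mol × 1.28 L ÷ 1000 = 5.553 g
trehalose: 5.52 g/L × 1.28 L = 7.066 g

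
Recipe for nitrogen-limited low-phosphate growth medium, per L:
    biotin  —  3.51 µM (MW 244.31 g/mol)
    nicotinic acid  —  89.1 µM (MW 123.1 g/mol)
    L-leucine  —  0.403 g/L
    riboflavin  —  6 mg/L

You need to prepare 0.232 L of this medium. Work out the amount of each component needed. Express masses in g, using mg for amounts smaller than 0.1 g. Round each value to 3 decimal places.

biotin 0.199 mg; nicotinic acid 2.545 mg; L-leucine 93.496 mg; riboflavin 1.392 mg

Scale factor relative to 1 L: 0.232.
biotin: 3.51 µmol/L × 244.31 g/mol × 0.232 L ÷ 1000 = 0.199 mg
nicotinic acid: 89.1 µmol/L × 123.1 g/mol × 0.232 L ÷ 1000 = 2.545 mg
L-leucine: 0.403 g/L × 0.232 L = 0.093496 g = 93.496 mg
riboflavin: 6 mg/L × 0.232 L = 1.392 mg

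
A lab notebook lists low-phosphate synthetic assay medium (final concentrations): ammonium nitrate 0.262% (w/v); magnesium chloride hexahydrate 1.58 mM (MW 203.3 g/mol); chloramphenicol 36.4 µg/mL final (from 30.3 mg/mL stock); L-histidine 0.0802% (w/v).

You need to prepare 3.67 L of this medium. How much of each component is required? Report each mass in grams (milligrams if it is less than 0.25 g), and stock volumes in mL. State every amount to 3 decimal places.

ammonium nitrate 9.615 g; magnesium chloride hexahydrate 1.179 g; chloramphenicol 4.409 mL; L-histidine 2.943 g

Working volume: 3.67 L.
ammonium nitrate: 0.262 g per 100 mL × 3670 mL ÷ 100 = 9.615 g
magnesium chloride hexahydrate: 1.58 mmol/L × 203.3 g/mol × 3.67 L ÷ 1000 = 1.179 g
chloramphenicol: C1V1 = C2V2 → 36.4 µg/mL × 3670 mL ÷ 30300 µg/mL = 4.409 mL
L-histidine: 0.0802 g per 100 mL × 3670 mL ÷ 100 = 2.943 g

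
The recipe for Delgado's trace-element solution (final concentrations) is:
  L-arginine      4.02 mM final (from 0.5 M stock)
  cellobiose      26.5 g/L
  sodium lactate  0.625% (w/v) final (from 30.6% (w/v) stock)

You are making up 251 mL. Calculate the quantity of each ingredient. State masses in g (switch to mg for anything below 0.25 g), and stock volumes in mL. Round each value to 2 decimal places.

Scale factor relative to 1 L: 0.251.
L-arginine: V = C2·V2/C1 = 4.02 mM × 251 mL ÷ 500 mM = 2.02 mL
cellobiose: 26.5 g/L × 0.251 L = 6.65 g
sodium lactate: dilute stock: 0.625% ÷ 30.6% × 251 mL = 5.13 mL

L-arginine 2.02 mL; cellobiose 6.65 g; sodium lactate 5.13 mL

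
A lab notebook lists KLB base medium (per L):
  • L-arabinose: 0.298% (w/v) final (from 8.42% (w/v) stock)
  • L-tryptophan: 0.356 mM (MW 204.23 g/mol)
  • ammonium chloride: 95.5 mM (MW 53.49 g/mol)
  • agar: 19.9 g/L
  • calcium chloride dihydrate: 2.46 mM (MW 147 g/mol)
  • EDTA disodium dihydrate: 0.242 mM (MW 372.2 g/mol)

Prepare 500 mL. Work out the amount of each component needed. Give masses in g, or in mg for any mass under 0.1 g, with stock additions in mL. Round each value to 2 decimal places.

L-arabinose 17.70 mL; L-tryptophan 36.35 mg; ammonium chloride 2.55 g; agar 9.95 g; calcium chloride dihydrate 0.18 g; EDTA disodium dihydrate 45.04 mg

Working volume: 500 mL = 0.5 L.
L-arabinose: C1V1 = C2V2 → 0.298% ÷ 8.42% × 500 mL = 17.70 mL
L-tryptophan: 0.356 mmol/L × 204.23 mg/mmol × 0.5 L = 36.35 mg
ammonium chloride: 95.5 mmol/L × 53.49 g/mol × 0.5 L ÷ 1000 = 2.55 g
agar: 19.9 g/L × 0.5 L = 9.95 g
calcium chloride dihydrate: 2.46 mmol/L × 147 g/mol × 0.5 L ÷ 1000 = 0.18 g
EDTA disodium dihydrate: 0.242 mmol/L × 372.2 mg/mmol × 0.5 L = 45.04 mg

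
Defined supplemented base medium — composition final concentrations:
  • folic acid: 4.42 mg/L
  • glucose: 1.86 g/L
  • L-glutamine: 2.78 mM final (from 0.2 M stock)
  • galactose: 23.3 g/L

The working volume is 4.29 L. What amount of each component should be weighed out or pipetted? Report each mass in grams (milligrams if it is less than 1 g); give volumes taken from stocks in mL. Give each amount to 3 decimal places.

Working volume: 4.29 L.
folic acid: 4.42 mg/L × 4.29 L = 18.962 mg
glucose: 1.86 g/L × 4.29 L = 7.979 g
L-glutamine: C1V1 = C2V2 → 2.78 mM × 4290 mL ÷ 200 mM = 59.631 mL
galactose: 23.3 g/L × 4.29 L = 99.957 g

folic acid 18.962 mg; glucose 7.979 g; L-glutamine 59.631 mL; galactose 99.957 g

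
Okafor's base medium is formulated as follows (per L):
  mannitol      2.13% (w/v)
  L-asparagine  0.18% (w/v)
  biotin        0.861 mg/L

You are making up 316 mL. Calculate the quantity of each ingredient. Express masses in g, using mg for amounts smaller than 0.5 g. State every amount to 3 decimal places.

Scale factor relative to 1 L: 0.316.
mannitol: 2.13% w/v = 21.3 g/L → 21.3 × 0.316 L = 6.731 g
L-asparagine: 0.18 g per 100 mL × 316 mL ÷ 100 = 0.569 g
biotin: 0.861 mg/L × 0.316 L = 0.272 mg

mannitol 6.731 g; L-asparagine 0.569 g; biotin 0.272 mg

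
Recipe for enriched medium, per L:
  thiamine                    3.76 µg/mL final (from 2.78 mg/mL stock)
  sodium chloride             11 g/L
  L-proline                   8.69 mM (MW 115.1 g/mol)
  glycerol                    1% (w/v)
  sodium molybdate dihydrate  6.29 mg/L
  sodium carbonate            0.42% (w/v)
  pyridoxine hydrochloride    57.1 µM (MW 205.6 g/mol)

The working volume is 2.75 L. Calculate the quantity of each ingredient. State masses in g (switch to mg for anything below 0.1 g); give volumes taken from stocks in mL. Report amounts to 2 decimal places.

Working volume: 2.75 L.
thiamine: V = C2·V2/C1 = 3.76 µg/mL × 2750 mL ÷ 2780 µg/mL = 3.72 mL
sodium chloride: 11 g/L × 2.75 L = 30.25 g
L-proline: 8.69 mmol/L × 115.1 g/mol × 2.75 L ÷ 1000 = 2.75 g
glycerol: 1% w/v = 10 g/L → 10 × 2.75 L = 27.50 g
sodium molybdate dihydrate: 6.29 mg/L × 2.75 L = 17.30 mg
sodium carbonate: 0.42% w/v = 4.2 g/L → 4.2 × 2.75 L = 11.55 g
pyridoxine hydrochloride: 57.1 µmol/L × 205.6 g/mol × 2.75 L ÷ 1000 = 32.28 mg

thiamine 3.72 mL; sodium chloride 30.25 g; L-proline 2.75 g; glycerol 27.50 g; sodium molybdate dihydrate 17.30 mg; sodium carbonate 11.55 g; pyridoxine hydrochloride 32.28 mg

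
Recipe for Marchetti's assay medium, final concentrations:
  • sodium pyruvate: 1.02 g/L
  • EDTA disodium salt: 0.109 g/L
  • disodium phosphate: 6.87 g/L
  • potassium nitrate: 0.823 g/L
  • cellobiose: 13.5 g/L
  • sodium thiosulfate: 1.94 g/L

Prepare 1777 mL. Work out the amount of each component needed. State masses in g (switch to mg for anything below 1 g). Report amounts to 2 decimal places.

sodium pyruvate 1.81 g; EDTA disodium salt 193.69 mg; disodium phosphate 12.21 g; potassium nitrate 1.46 g; cellobiose 23.99 g; sodium thiosulfate 3.45 g

Scale factor relative to 1 L: 1.777.
sodium pyruvate: 1.02 g/L × 1.777 L = 1.81 g
EDTA disodium salt: 0.109 g/L × 1.777 L = 0.193693 g = 193.69 mg
disodium phosphate: 6.87 g/L × 1.777 L = 12.21 g
potassium nitrate: 0.823 g/L × 1.777 L = 1.46 g
cellobiose: 13.5 g/L × 1.777 L = 23.99 g
sodium thiosulfate: 1.94 g/L × 1.777 L = 3.45 g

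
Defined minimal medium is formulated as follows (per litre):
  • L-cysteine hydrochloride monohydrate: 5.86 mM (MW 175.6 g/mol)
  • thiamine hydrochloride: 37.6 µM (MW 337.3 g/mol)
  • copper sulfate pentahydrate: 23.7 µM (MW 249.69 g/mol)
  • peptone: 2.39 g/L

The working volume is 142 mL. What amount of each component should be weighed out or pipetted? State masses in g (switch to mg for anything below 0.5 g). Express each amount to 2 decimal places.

L-cysteine hydrochloride monohydrate 146.12 mg; thiamine hydrochloride 1.80 mg; copper sulfate pentahydrate 0.84 mg; peptone 339.38 mg

Scale factor relative to 1 L: 0.142.
L-cysteine hydrochloride monohydrate: 5.86 mmol/L × 175.6 mg/mmol × 0.142 L = 146.12 mg
thiamine hydrochloride: 37.6 µmol/L × 337.3 g/mol × 0.142 L ÷ 1000 = 1.80 mg
copper sulfate pentahydrate: 23.7 µmol/L × 249.69 g/mol × 0.142 L ÷ 1000 = 0.84 mg
peptone: 2.39 g/L × 0.142 L = 0.33938 g = 339.38 mg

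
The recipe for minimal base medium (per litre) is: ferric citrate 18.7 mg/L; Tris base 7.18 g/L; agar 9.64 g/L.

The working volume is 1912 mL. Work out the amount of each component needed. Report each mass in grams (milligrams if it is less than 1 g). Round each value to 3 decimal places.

ferric citrate 35.754 mg; Tris base 13.728 g; agar 18.432 g

Working volume: 1912 mL = 1.912 L.
ferric citrate: 18.7 mg/L × 1.912 L = 35.754 mg
Tris base: 7.18 g/L × 1.912 L = 13.728 g
agar: 9.64 g/L × 1.912 L = 18.432 g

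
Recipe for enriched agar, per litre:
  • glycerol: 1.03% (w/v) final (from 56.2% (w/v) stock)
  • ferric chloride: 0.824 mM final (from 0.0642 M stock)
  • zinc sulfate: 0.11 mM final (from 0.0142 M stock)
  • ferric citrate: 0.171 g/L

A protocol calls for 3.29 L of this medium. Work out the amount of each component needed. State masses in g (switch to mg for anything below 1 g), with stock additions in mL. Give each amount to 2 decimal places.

Scale factor relative to 1 L: 3.29.
glycerol: dilute stock: 1.03% ÷ 56.2% × 3290 mL = 60.30 mL
ferric chloride: V = C2·V2/C1 = 0.824 mM × 3290 mL ÷ 64.2 mM = 42.23 mL
zinc sulfate: C1V1 = C2V2 → 0.11 mM × 3290 mL ÷ 14.2 mM = 25.49 mL
ferric citrate: 0.171 g/L × 3.29 L = 0.56259 g = 562.59 mg

glycerol 60.30 mL; ferric chloride 42.23 mL; zinc sulfate 25.49 mL; ferric citrate 562.59 mg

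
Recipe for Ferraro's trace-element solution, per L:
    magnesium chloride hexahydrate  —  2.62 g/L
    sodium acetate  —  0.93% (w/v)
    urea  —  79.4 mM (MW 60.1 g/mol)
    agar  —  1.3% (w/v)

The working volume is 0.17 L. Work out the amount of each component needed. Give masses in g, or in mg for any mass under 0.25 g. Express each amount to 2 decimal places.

Scale factor relative to 1 L: 0.17.
magnesium chloride hexahydrate: 2.62 g/L × 0.17 L = 0.45 g
sodium acetate: 0.93 g per 100 mL × 170 mL ÷ 100 = 1.58 g
urea: 79.4 mmol/L × 60.1 g/mol × 0.17 L ÷ 1000 = 0.81 g
agar: 1.3% w/v = 13 g/L → 13 × 0.17 L = 2.21 g

magnesium chloride hexahydrate 0.45 g; sodium acetate 1.58 g; urea 0.81 g; agar 2.21 g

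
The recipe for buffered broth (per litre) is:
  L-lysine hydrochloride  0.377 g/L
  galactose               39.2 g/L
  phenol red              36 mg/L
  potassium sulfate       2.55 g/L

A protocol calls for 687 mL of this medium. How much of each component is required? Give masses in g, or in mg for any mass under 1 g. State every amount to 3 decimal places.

L-lysine hydrochloride 258.999 mg; galactose 26.930 g; phenol red 24.732 mg; potassium sulfate 1.752 g

Working volume: 687 mL = 0.687 L.
L-lysine hydrochloride: 0.377 g/L × 0.687 L = 0.258999 g = 258.999 mg
galactose: 39.2 g/L × 0.687 L = 26.930 g
phenol red: 36 mg/L × 0.687 L = 24.732 mg
potassium sulfate: 2.55 g/L × 0.687 L = 1.752 g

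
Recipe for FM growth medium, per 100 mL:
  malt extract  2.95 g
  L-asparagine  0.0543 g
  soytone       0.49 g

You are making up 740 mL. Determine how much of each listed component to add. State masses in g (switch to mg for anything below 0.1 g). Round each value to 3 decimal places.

malt extract 21.830 g; L-asparagine 0.402 g; soytone 3.626 g

Ratio of target to recipe volume: 740 / 100 = 7.4.
malt extract: 2.95 g × (740 mL / 100 mL) = 21.830 g
L-asparagine: 0.0543 g × (740 mL / 100 mL) = 0.402 g
soytone: 0.49 g × (740 mL / 100 mL) = 3.626 g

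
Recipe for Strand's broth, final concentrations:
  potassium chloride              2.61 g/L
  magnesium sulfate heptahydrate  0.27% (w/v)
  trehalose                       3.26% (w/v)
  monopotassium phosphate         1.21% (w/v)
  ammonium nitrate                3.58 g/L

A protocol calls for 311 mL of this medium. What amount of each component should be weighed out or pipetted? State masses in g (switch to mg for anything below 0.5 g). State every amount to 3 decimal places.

Target volume = 311 mL = 0.311 L.
potassium chloride: 2.61 g/L × 0.311 L = 0.812 g
magnesium sulfate heptahydrate: 0.27% w/v = 2.7 g/L → 2.7 × 0.311 L = 0.840 g
trehalose: 3.26 g per 100 mL × 311 mL ÷ 100 = 10.139 g
monopotassium phosphate: 1.21% w/v = 12.1 g/L → 12.1 × 0.311 L = 3.763 g
ammonium nitrate: 3.58 g/L × 0.311 L = 1.113 g

potassium chloride 0.812 g; magnesium sulfate heptahydrate 0.840 g; trehalose 10.139 g; monopotassium phosphate 3.763 g; ammonium nitrate 1.113 g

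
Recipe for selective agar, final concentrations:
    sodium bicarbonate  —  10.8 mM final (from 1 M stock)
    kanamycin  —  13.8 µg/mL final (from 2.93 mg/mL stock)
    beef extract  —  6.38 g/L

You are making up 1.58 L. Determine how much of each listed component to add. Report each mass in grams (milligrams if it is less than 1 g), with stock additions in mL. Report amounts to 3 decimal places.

sodium bicarbonate 17.064 mL; kanamycin 7.442 mL; beef extract 10.080 g

Scale factor relative to 1 L: 1.58.
sodium bicarbonate: V = C2·V2/C1 = 10.8 mM × 1580 mL ÷ 1000 mM = 17.064 mL
kanamycin: C1V1 = C2V2 → 13.8 µg/mL × 1580 mL ÷ 2930 µg/mL = 7.442 mL
beef extract: 6.38 g/L × 1.58 L = 10.080 g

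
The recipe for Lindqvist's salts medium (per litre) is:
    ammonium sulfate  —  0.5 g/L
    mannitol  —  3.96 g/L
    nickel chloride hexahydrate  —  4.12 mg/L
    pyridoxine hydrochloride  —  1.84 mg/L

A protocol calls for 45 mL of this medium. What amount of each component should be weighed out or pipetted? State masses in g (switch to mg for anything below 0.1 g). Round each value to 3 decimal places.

Working volume: 45 mL = 0.045 L.
ammonium sulfate: 0.5 g/L × 0.045 L = 0.0225 g = 22.500 mg
mannitol: 3.96 g/L × 0.045 L = 0.178 g
nickel chloride hexahydrate: 4.12 mg/L × 0.045 L = 0.185 mg
pyridoxine hydrochloride: 1.84 mg/L × 0.045 L = 0.083 mg

ammonium sulfate 22.500 mg; mannitol 0.178 g; nickel chloride hexahydrate 0.185 mg; pyridoxine hydrochloride 0.083 mg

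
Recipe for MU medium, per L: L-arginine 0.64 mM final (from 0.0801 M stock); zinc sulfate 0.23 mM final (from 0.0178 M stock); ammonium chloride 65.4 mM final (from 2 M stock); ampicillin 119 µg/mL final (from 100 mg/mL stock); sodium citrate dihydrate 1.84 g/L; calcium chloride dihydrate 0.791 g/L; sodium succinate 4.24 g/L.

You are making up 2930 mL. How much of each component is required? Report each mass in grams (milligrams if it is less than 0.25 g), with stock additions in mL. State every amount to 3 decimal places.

L-arginine 23.411 mL; zinc sulfate 37.860 mL; ammonium chloride 95.811 mL; ampicillin 3.487 mL; sodium citrate dihydrate 5.391 g; calcium chloride dihydrate 2.318 g; sodium succinate 12.423 g

Scale factor relative to 1 L: 2.93.
L-arginine: dilute stock: 0.64 mM × 2930 mL ÷ 80.1 mM = 23.411 mL
zinc sulfate: C1V1 = C2V2 → 0.23 mM × 2930 mL ÷ 17.8 mM = 37.860 mL
ammonium chloride: dilute stock: 65.4 mM × 2930 mL ÷ 2000 mM = 95.811 mL
ampicillin: V = C2·V2/C1 = 119 µg/mL × 2930 mL ÷ 100000 µg/mL = 3.487 mL
sodium citrate dihydrate: 1.84 g/L × 2.93 L = 5.391 g
calcium chloride dihydrate: 0.791 g/L × 2.93 L = 2.318 g
sodium succinate: 4.24 g/L × 2.93 L = 12.423 g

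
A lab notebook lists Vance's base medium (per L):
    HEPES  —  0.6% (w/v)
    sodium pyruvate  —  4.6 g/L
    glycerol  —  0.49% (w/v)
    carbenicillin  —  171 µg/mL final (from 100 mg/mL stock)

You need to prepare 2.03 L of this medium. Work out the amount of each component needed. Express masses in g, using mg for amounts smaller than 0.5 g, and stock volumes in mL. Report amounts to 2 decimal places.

Scale factor relative to 1 L: 2.03.
HEPES: 0.6 g per 100 mL × 2030 mL ÷ 100 = 12.18 g
sodium pyruvate: 4.6 g/L × 2.03 L = 9.34 g
glycerol: 0.49 g per 100 mL × 2030 mL ÷ 100 = 9.95 g
carbenicillin: C1V1 = C2V2 → 171 µg/mL × 2030 mL ÷ 100000 µg/mL = 3.47 mL

HEPES 12.18 g; sodium pyruvate 9.34 g; glycerol 9.95 g; carbenicillin 3.47 mL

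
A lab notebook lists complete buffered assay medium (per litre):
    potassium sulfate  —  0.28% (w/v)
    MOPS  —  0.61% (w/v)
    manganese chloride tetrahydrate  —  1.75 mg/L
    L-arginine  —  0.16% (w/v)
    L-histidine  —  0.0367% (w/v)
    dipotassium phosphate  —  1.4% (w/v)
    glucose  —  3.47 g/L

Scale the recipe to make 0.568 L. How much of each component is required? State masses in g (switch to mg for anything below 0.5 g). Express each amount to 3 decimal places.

Working volume: 0.568 L.
potassium sulfate: 0.28 g per 100 mL × 568 mL ÷ 100 = 1.590 g
MOPS: 0.61 g per 100 mL × 568 mL ÷ 100 = 3.465 g
manganese chloride tetrahydrate: 1.75 mg/L × 0.568 L = 0.994 mg
L-arginine: 0.16 g per 100 mL × 568 mL ÷ 100 = 0.909 g
L-histidine: 0.0367% w/v = 0.367 g/L → 0.367 × 0.568 L = 0.208456 g = 208.456 mg
dipotassium phosphate: 1.4 g per 100 mL × 568 mL ÷ 100 = 7.952 g
glucose: 3.47 g/L × 0.568 L = 1.971 g

potassium sulfate 1.590 g; MOPS 3.465 g; manganese chloride tetrahydrate 0.994 mg; L-arginine 0.909 g; L-histidine 208.456 mg; dipotassium phosphate 7.952 g; glucose 1.971 g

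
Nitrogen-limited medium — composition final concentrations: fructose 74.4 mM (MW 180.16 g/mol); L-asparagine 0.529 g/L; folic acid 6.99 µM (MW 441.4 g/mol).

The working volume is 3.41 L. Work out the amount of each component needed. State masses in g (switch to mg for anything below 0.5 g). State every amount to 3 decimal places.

Scale factor relative to 1 L: 3.41.
fructose: 74.4 mmol/L × 180.16 g/mol × 3.41 L ÷ 1000 = 45.707 g
L-asparagine: 0.529 g/L × 3.41 L = 1.804 g
folic acid: 6.99 µmol/L × 441.4 g/mol × 3.41 L ÷ 1000 = 10.521 mg

fructose 45.707 g; L-asparagine 1.804 g; folic acid 10.521 mg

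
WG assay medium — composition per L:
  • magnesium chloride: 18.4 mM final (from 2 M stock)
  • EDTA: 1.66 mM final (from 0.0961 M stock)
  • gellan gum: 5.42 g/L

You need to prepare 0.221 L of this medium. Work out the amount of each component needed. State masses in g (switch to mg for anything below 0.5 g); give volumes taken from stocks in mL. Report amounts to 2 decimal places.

magnesium chloride 2.03 mL; EDTA 3.82 mL; gellan gum 1.20 g

Scale factor relative to 1 L: 0.221.
magnesium chloride: V = C2·V2/C1 = 18.4 mM × 221 mL ÷ 2000 mM = 2.03 mL
EDTA: dilute stock: 1.66 mM × 221 mL ÷ 96.1 mM = 3.82 mL
gellan gum: 5.42 g/L × 0.221 L = 1.20 g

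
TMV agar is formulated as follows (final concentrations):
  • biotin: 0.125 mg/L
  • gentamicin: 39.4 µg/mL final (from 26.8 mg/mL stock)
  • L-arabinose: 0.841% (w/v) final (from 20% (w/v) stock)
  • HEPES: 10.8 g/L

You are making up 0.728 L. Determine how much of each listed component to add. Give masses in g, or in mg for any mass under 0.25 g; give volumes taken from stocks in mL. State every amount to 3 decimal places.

biotin 0.091 mg; gentamicin 1.070 mL; L-arabinose 30.612 mL; HEPES 7.862 g

Scale factor relative to 1 L: 0.728.
biotin: 0.125 mg/L × 0.728 L = 0.091 mg
gentamicin: V = C2·V2/C1 = 39.4 µg/mL × 728 mL ÷ 26800 µg/mL = 1.070 mL
L-arabinose: C1V1 = C2V2 → 0.841% ÷ 20% × 728 mL = 30.612 mL
HEPES: 10.8 g/L × 0.728 L = 7.862 g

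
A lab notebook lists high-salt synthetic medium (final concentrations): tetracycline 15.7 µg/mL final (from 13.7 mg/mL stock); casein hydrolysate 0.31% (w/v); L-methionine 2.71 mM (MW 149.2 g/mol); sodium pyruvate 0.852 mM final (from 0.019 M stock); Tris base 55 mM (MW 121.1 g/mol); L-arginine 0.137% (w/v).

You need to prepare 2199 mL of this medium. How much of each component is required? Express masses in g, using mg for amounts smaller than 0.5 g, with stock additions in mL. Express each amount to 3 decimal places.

tetracycline 2.520 mL; casein hydrolysate 6.817 g; L-methionine 0.889 g; sodium pyruvate 98.608 mL; Tris base 14.646 g; L-arginine 3.013 g

Target volume = 2199 mL = 2.199 L.
tetracycline: dilute stock: 15.7 µg/mL × 2199 mL ÷ 13700 µg/mL = 2.520 mL
casein hydrolysate: 0.31% w/v = 3.1 g/L → 3.1 × 2.199 L = 6.817 g
L-methionine: 2.71 mmol/L × 149.2 g/mol × 2.199 L ÷ 1000 = 0.889 g
sodium pyruvate: V = C2·V2/C1 = 0.852 mM × 2199 mL ÷ 19 mM = 98.608 mL
Tris base: 55 mmol/L × 121.1 g/mol × 2.199 L ÷ 1000 = 14.646 g
L-arginine: 0.137% w/v = 1.37 g/L → 1.37 × 2.199 L = 3.013 g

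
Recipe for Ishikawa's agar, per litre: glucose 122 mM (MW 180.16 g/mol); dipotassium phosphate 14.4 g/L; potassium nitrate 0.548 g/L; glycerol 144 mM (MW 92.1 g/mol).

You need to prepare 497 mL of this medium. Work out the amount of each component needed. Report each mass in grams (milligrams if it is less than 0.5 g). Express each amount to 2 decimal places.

glucose 10.92 g; dipotassium phosphate 7.16 g; potassium nitrate 272.36 mg; glycerol 6.59 g

Target volume = 497 mL = 0.497 L.
glucose: 122 mmol/L × 180.16 g/mol × 0.497 L ÷ 1000 = 10.92 g
dipotassium phosphate: 14.4 g/L × 0.497 L = 7.16 g
potassium nitrate: 0.548 g/L × 0.497 L = 0.272356 g = 272.36 mg
glycerol: 144 mmol/L × 92.1 g/mol × 0.497 L ÷ 1000 = 6.59 g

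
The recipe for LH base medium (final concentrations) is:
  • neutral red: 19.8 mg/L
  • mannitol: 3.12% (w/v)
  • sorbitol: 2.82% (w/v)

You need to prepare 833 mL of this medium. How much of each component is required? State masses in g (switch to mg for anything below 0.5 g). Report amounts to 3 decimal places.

neutral red 16.493 mg; mannitol 25.990 g; sorbitol 23.491 g

Working volume: 833 mL = 0.833 L.
neutral red: 19.8 mg/L × 0.833 L = 16.493 mg
mannitol: 3.12% w/v = 31.2 g/L → 31.2 × 0.833 L = 25.990 g
sorbitol: 2.82% w/v = 28.2 g/L → 28.2 × 0.833 L = 23.491 g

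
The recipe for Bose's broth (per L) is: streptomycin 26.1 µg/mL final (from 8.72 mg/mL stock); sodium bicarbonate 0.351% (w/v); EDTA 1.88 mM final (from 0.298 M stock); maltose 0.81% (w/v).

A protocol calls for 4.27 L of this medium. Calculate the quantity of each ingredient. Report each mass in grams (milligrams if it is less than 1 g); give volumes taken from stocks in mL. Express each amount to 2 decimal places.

streptomycin 12.78 mL; sodium bicarbonate 14.99 g; EDTA 26.94 mL; maltose 34.59 g

Working volume: 4.27 L.
streptomycin: C1V1 = C2V2 → 26.1 µg/mL × 4270 mL ÷ 8720 µg/mL = 12.78 mL
sodium bicarbonate: 0.351% w/v = 3.51 g/L → 3.51 × 4.27 L = 14.99 g
EDTA: C1V1 = C2V2 → 1.88 mM × 4270 mL ÷ 298 mM = 26.94 mL
maltose: 0.81 g per 100 mL × 4270 mL ÷ 100 = 34.59 g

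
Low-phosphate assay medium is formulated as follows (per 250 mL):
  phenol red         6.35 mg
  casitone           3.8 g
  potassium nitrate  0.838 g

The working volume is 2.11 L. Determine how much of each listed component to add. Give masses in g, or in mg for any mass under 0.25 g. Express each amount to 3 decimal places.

phenol red 53.594 mg; casitone 32.072 g; potassium nitrate 7.073 g

Scale factor = 2110 mL / 250 mL = 8.44.
phenol red: 6.35 mg × (2110 mL / 250 mL) = 53.594 mg
casitone: 3.8 g × (2110 mL / 250 mL) = 32.072 g
potassium nitrate: 0.838 g × (2110 mL / 250 mL) = 7.073 g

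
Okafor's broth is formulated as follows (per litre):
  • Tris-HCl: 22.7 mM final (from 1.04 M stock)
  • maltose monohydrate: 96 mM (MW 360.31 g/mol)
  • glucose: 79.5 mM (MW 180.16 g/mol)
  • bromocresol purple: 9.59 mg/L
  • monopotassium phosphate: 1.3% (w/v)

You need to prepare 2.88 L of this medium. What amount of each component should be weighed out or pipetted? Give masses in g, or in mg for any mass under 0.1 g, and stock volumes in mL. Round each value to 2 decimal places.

Tris-HCl 62.86 mL; maltose monohydrate 99.62 g; glucose 41.25 g; bromocresol purple 27.62 mg; monopotassium phosphate 37.44 g

Working volume: 2.88 L.
Tris-HCl: V = C2·V2/C1 = 22.7 mM × 2880 mL ÷ 1040 mM = 62.86 mL
maltose monohydrate: 96 mmol/L × 360.31 g/mol × 2.88 L ÷ 1000 = 99.62 g
glucose: 79.5 mmol/L × 180.16 g/mol × 2.88 L ÷ 1000 = 41.25 g
bromocresol purple: 9.59 mg/L × 2.88 L = 27.62 mg
monopotassium phosphate: 1.3% w/v = 13 g/L → 13 × 2.88 L = 37.44 g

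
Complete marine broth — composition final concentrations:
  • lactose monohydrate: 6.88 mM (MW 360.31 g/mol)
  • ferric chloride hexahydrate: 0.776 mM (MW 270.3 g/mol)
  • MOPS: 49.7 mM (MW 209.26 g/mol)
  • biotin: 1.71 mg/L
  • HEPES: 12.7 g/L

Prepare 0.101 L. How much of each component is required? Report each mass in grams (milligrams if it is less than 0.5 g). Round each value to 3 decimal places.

lactose monohydrate 250.372 mg; ferric chloride hexahydrate 21.185 mg; MOPS 1.050 g; biotin 0.173 mg; HEPES 1.283 g

Scale factor relative to 1 L: 0.101.
lactose monohydrate: 6.88 mmol/L × 360.31 mg/mmol × 0.101 L = 250.372 mg
ferric chloride hexahydrate: 0.776 mmol/L × 270.3 mg/mmol × 0.101 L = 21.185 mg
MOPS: 49.7 mmol/L × 209.26 g/mol × 0.101 L ÷ 1000 = 1.050 g
biotin: 1.71 mg/L × 0.101 L = 0.173 mg
HEPES: 12.7 g/L × 0.101 L = 1.283 g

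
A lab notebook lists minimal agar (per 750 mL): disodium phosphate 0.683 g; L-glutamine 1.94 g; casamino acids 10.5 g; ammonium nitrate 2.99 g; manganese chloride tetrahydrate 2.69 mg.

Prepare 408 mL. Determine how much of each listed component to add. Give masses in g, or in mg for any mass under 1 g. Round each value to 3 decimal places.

disodium phosphate 371.552 mg; L-glutamine 1.055 g; casamino acids 5.712 g; ammonium nitrate 1.627 g; manganese chloride tetrahydrate 1.463 mg

Scale factor = 408 mL / 750 mL = 0.544.
disodium phosphate: 0.683 g × (408 mL / 750 mL) = 0.371552 g = 371.552 mg
L-glutamine: 1.94 g × (408 mL / 750 mL) = 1.055 g
casamino acids: 10.5 g × (408 mL / 750 mL) = 5.712 g
ammonium nitrate: 2.99 g × (408 mL / 750 mL) = 1.627 g
manganese chloride tetrahydrate: 2.69 mg × (408 mL / 750 mL) = 1.463 mg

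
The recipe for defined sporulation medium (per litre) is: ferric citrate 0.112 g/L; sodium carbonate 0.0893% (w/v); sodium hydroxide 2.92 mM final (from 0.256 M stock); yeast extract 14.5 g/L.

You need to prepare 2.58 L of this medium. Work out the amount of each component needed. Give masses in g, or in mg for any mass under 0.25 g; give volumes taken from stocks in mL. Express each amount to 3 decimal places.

Working volume: 2.58 L.
ferric citrate: 0.112 g/L × 2.58 L = 0.289 g
sodium carbonate: 0.0893 g per 100 mL × 2580 mL ÷ 100 = 2.304 g
sodium hydroxide: dilute stock: 2.92 mM × 2580 mL ÷ 256 mM = 29.428 mL
yeast extract: 14.5 g/L × 2.58 L = 37.410 g

ferric citrate 0.289 g; sodium carbonate 2.304 g; sodium hydroxide 29.428 mL; yeast extract 37.410 g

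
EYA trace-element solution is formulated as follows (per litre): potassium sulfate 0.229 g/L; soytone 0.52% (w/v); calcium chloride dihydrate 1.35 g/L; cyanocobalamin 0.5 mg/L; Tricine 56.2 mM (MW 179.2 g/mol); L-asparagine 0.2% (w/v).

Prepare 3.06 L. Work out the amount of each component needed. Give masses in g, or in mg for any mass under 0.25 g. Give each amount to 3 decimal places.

Scale factor relative to 1 L: 3.06.
potassium sulfate: 0.229 g/L × 3.06 L = 0.701 g
soytone: 0.52 g per 100 mL × 3060 mL ÷ 100 = 15.912 g
calcium chloride dihydrate: 1.35 g/L × 3.06 L = 4.131 g
cyanocobalamin: 0.5 mg/L × 3.06 L = 1.530 mg
Tricine: 56.2 mmol/L × 179.2 g/mol × 3.06 L ÷ 1000 = 30.817 g
L-asparagine: 0.2% w/v = 2 g/L → 2 × 3.06 L = 6.120 g

potassium sulfate 0.701 g; soytone 15.912 g; calcium chloride dihydrate 4.131 g; cyanocobalamin 1.530 mg; Tricine 30.817 g; L-asparagine 6.120 g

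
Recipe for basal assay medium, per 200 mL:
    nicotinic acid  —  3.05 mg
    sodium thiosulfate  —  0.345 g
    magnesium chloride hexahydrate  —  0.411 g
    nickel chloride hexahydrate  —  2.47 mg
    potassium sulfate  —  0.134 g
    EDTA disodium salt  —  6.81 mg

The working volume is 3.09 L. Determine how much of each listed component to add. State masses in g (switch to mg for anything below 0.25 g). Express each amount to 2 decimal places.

nicotinic acid 47.12 mg; sodium thiosulfate 5.33 g; magnesium chloride hexahydrate 6.35 g; nickel chloride hexahydrate 38.16 mg; potassium sulfate 2.07 g; EDTA disodium salt 105.21 mg

Scale factor = 3090 mL / 200 mL = 15.45.
nicotinic acid: 3.05 mg × (3090 mL / 200 mL) = 47.12 mg
sodium thiosulfate: 0.345 g × (3090 mL / 200 mL) = 5.33 g
magnesium chloride hexahydrate: 0.411 g × (3090 mL / 200 mL) = 6.35 g
nickel chloride hexahydrate: 2.47 mg × (3090 mL / 200 mL) = 38.16 mg
potassium sulfate: 0.134 g × (3090 mL / 200 mL) = 2.07 g
EDTA disodium salt: 6.81 mg × (3090 mL / 200 mL) = 105.21 mg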